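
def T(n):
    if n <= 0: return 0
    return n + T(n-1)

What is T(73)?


T(73)
= 73 + 72 + 71 + 70 + 69 + 68 + 67 + 66 + 65 + 64 + 63 + 62 + 61 + 60 + 59 + 58 + 57 + 56 + 55 + 54 + 53 + 52 + 51 + 50 + 49 + 48 + 47 + 46 + 45 + 44 + 43 + 42 + 41 + 40 + 39 + 38 + 37 + 36 + 35 + 34 + 33 + 32 + 31 + 30 + 29 + 28 + 27 + 26 + 25 + 24 + 23 + 22 + 21 + 20 + 19 + 18 + 17 + 16 + 15 + 14 + 13 + 12 + 11 + 10 + 9 + 8 + 7 + 6 + 5 + 4 + 3 + 2 + 1 + T(0)
= 73 + 72 + 71 + 70 + 69 + 68 + 67 + 66 + 65 + 64 + 63 + 62 + 61 + 60 + 59 + 58 + 57 + 56 + 55 + 54 + 53 + 52 + 51 + 50 + 49 + 48 + 47 + 46 + 45 + 44 + 43 + 42 + 41 + 40 + 39 + 38 + 37 + 36 + 35 + 34 + 33 + 32 + 31 + 30 + 29 + 28 + 27 + 26 + 25 + 24 + 23 + 22 + 21 + 20 + 19 + 18 + 17 + 16 + 15 + 14 + 13 + 12 + 11 + 10 + 9 + 8 + 7 + 6 + 5 + 4 + 3 + 2 + 1 + 0
= 2701

2701


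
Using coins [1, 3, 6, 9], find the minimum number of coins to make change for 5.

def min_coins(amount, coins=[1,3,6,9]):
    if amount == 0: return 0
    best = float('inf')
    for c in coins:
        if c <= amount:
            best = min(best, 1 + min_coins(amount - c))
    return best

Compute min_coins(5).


Building up with DP:
min_coins(0) = 0
min_coins(1) = min(1+min_coins(0)=1+0=1) = 1
min_coins(2) = min(1+min_coins(1)=1+1=2) = 2
min_coins(3) = min(1+min_coins(2)=1+2=3, 1+min_coins(0)=1+0=1) = 1
min_coins(4) = min(1+min_coins(3)=1+1=2, 1+min_coins(1)=1+1=2) = 2
min_coins(5) = min(1+min_coins(4)=1+2=3, 1+min_coins(2)=1+2=3) = 3

3


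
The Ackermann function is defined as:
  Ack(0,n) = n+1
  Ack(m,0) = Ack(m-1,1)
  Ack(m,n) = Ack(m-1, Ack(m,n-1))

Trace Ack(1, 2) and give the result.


Ack(1, 2) = Ack(0, Ack(1, 1))
  Ack(1, 1) = Ack(0, Ack(1, 0))
    Ack(1, 0) = Ack(0, 1)
      Ack(0, 1) = 2
    = Ack(0, 2)
    Ack(0, 2) = 3
  = Ack(0, 3)
  Ack(0, 3) = 4
Result: Ack(1, 2) = 4

4


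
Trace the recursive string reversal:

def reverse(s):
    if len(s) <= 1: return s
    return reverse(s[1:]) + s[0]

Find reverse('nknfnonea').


reverse('nknfnonea') = reverse('knfnonea') + 'n'
reverse('knfnonea') = reverse('nfnonea') + 'k'
reverse('nfnonea') = reverse('fnonea') + 'n'
reverse('fnonea') = reverse('nonea') + 'f'
reverse('nonea') = reverse('onea') + 'n'
reverse('onea') = reverse('nea') + 'o'
reverse('nea') = reverse('ea') + 'n'
reverse('ea') = reverse('a') + 'e'
reverse('a') = 'a'  (base case)
Concatenating: 'a' + 'e' + 'n' + 'o' + 'n' + 'f' + 'n' + 'k' + 'n' = 'aenonfnkn'

aenonfnkn


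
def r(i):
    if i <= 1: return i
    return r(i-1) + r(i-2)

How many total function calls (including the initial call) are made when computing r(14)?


Let C(n) = total calls for r(n)
C(0) = 1, C(1) = 1
C(2) = 1 + C(1) + C(0) = 1 + 1 + 1 = 3
C(3) = 1 + C(2) + C(1) = 1 + 3 + 1 = 5
C(4) = 1 + C(3) + C(2) = 1 + 5 + 3 = 9
C(5) = 1 + C(4) + C(3) = 1 + 9 + 5 = 15
C(6) = 1 + C(5) + C(4) = 1 + 15 + 9 = 25
C(7) = 1 + C(6) + C(5) = 1 + 25 + 15 = 41
C(8) = 1 + C(7) + C(6) = 1 + 41 + 25 = 67
C(9) = 1 + C(8) + C(7) = 1 + 67 + 41 = 109
C(10) = 1 + C(9) + C(8) = 1 + 109 + 67 = 177
C(11) = 1 + C(10) + C(9) = 1 + 177 + 109 = 287
C(12) = 1 + C(11) + C(10) = 1 + 287 + 177 = 465
C(13) = 1 + C(12) + C(11) = 1 + 465 + 287 = 753
C(14) = 1 + C(13) + C(12) = 1 + 753 + 465 = 1219

1219


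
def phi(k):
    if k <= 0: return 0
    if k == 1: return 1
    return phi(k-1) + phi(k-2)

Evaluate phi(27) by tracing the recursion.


Computing phi(27) bottom-up:
phi(0) = 0
phi(1) = 1
phi(2) = phi(1) + phi(0) = 1 + 0 = 1
phi(3) = phi(2) + phi(1) = 1 + 1 = 2
phi(4) = phi(3) + phi(2) = 2 + 1 = 3
phi(5) = phi(4) + phi(3) = 3 + 2 = 5
phi(6) = phi(5) + phi(4) = 5 + 3 = 8
phi(7) = phi(6) + phi(5) = 8 + 5 = 13
phi(8) = phi(7) + phi(6) = 13 + 8 = 21
phi(9) = phi(8) + phi(7) = 21 + 13 = 34
phi(10) = phi(9) + phi(8) = 34 + 21 = 55
phi(11) = phi(10) + phi(9) = 55 + 34 = 89
phi(12) = phi(11) + phi(10) = 89 + 55 = 144
phi(13) = phi(12) + phi(11) = 144 + 89 = 233
phi(14) = phi(13) + phi(12) = 233 + 144 = 377
phi(15) = phi(14) + phi(13) = 377 + 233 = 610
phi(16) = phi(15) + phi(14) = 610 + 377 = 987
phi(17) = phi(16) + phi(15) = 987 + 610 = 1597
phi(18) = phi(17) + phi(16) = 1597 + 987 = 2584
phi(19) = phi(18) + phi(17) = 2584 + 1597 = 4181
phi(20) = phi(19) + phi(18) = 4181 + 2584 = 6765
phi(21) = phi(20) + phi(19) = 6765 + 4181 = 10946
phi(22) = phi(21) + phi(20) = 10946 + 6765 = 17711
phi(23) = phi(22) + phi(21) = 17711 + 10946 = 28657
phi(24) = phi(23) + phi(22) = 28657 + 17711 = 46368
phi(25) = phi(24) + phi(23) = 46368 + 28657 = 75025
phi(26) = phi(25) + phi(24) = 75025 + 46368 = 121393
phi(27) = phi(26) + phi(25) = 121393 + 75025 = 196418

196418


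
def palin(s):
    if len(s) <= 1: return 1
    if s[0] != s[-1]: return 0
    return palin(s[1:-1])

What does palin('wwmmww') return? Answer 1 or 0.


palin('wwmmww'): s[0]='w' == s[-1]='w' -> check palin('wmmw')
palin('wmmw'): s[0]='w' == s[-1]='w' -> check palin('mm')
palin('mm'): s[0]='m' == s[-1]='m' -> check palin('')
palin(''): len <= 1 -> return 1  (base case)
Result: 1 (palindrome)

1


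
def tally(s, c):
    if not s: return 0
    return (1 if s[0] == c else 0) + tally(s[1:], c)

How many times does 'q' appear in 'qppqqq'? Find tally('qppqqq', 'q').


s[0]='q' == 'q' -> 1
s[0]='p' != 'q' -> 0
s[0]='p' != 'q' -> 0
s[0]='q' == 'q' -> 1
s[0]='q' == 'q' -> 1
s[0]='q' == 'q' -> 1
Sum: 1 + 0 + 0 + 1 + 1 + 1 = 4

4


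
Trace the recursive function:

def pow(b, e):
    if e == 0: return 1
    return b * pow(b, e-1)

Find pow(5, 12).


pow(5, 12)
= 5 * pow(5, 11)
= 5 * 5 * pow(5, 10)
= 5 * 5 * 5 * pow(5, 9)
= 5 * 5 * 5 * 5 * pow(5, 8)
= 5 * 5 * 5 * 5 * 5 * pow(5, 7)
= 5 * 5 * 5 * 5 * 5 * 5 * pow(5, 6)
= 5 * 5 * 5 * 5 * 5 * 5 * 5 * pow(5, 5)
= 5 * 5 * 5 * 5 * 5 * 5 * 5 * 5 * pow(5, 4)
= 5 * 5 * 5 * 5 * 5 * 5 * 5 * 5 * 5 * pow(5, 3)
= 5 * 5 * 5 * 5 * 5 * 5 * 5 * 5 * 5 * 5 * pow(5, 2)
= 5 * 5 * 5 * 5 * 5 * 5 * 5 * 5 * 5 * 5 * 5 * pow(5, 1)
= 5 * 5 * 5 * 5 * 5 * 5 * 5 * 5 * 5 * 5 * 5 * 5 * pow(5, 0)
= 5 * 5 * 5 * 5 * 5 * 5 * 5 * 5 * 5 * 5 * 5 * 5 * 1
= 244140625

244140625


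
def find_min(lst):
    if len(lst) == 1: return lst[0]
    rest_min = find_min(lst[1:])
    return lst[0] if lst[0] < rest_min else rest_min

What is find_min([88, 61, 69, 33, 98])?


find_min([88, 61, 69, 33, 98]): compare 88 with find_min([61, 69, 33, 98])
find_min([61, 69, 33, 98]): compare 61 with find_min([69, 33, 98])
find_min([69, 33, 98]): compare 69 with find_min([33, 98])
find_min([33, 98]): compare 33 with find_min([98])
find_min([98]) = 98  (base case)
Compare 33 with 98 -> 33
Compare 69 with 33 -> 33
Compare 61 with 33 -> 33
Compare 88 with 33 -> 33

33


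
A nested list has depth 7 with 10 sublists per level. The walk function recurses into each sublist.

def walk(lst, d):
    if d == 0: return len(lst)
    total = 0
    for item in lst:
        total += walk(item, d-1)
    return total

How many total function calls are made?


At depth 0 (root): 1 call
At depth 1: each of 1 parents calls walk on 10 children = 10 calls
At depth 2: each of 10 parents calls walk on 10 children = 100 calls
At depth 3: each of 100 parents calls walk on 10 children = 1000 calls
At depth 4: each of 1000 parents calls walk on 10 children = 10000 calls
At depth 5: each of 10000 parents calls walk on 10 children = 100000 calls
At depth 6: each of 100000 parents calls walk on 10 children = 1000000 calls
At depth 7: each of 1000000 parents calls walk on 10 children = 10000000 calls
Total: 1 + 10 + 100 + 1000 + 10000 + 100000 + 1000000 + 10000000 = 11111111

11111111


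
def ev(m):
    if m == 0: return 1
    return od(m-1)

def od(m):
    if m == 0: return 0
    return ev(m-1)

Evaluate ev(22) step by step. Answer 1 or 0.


ev(22) = od(21)
od(21) = ev(20)
ev(20) = od(19)
od(19) = ev(18)
ev(18) = od(17)
od(17) = ev(16)
ev(16) = od(15)
od(15) = ev(14)
ev(14) = od(13)
od(13) = ev(12)
ev(12) = od(11)
od(11) = ev(10)
ev(10) = od(9)
od(9) = ev(8)
ev(8) = od(7)
od(7) = ev(6)
ev(6) = od(5)
od(5) = ev(4)
ev(4) = od(3)
od(3) = ev(2)
ev(2) = od(1)
od(1) = ev(0)
ev(0) = 1  (base case)
Result: 1

1


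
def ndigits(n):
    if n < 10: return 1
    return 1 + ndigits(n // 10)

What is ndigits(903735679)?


ndigits(903735679) = 1 + ndigits(90373567)
ndigits(90373567) = 1 + ndigits(9037356)
ndigits(9037356) = 1 + ndigits(903735)
ndigits(903735) = 1 + ndigits(90373)
ndigits(90373) = 1 + ndigits(9037)
ndigits(9037) = 1 + ndigits(903)
ndigits(903) = 1 + ndigits(90)
ndigits(90) = 1 + ndigits(9)
ndigits(9) = 1  (base case: 9 < 10)
Unwinding: 1 + 1 + 1 + 1 + 1 + 1 + 1 + 1 + 1 = 9

9


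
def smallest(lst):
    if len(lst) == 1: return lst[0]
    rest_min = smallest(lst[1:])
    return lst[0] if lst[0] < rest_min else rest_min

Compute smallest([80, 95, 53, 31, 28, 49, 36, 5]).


smallest([80, 95, 53, 31, 28, 49, 36, 5]): compare 80 with smallest([95, 53, 31, 28, 49, 36, 5])
smallest([95, 53, 31, 28, 49, 36, 5]): compare 95 with smallest([53, 31, 28, 49, 36, 5])
smallest([53, 31, 28, 49, 36, 5]): compare 53 with smallest([31, 28, 49, 36, 5])
smallest([31, 28, 49, 36, 5]): compare 31 with smallest([28, 49, 36, 5])
smallest([28, 49, 36, 5]): compare 28 with smallest([49, 36, 5])
smallest([49, 36, 5]): compare 49 with smallest([36, 5])
smallest([36, 5]): compare 36 with smallest([5])
smallest([5]) = 5  (base case)
Compare 36 with 5 -> 5
Compare 49 with 5 -> 5
Compare 28 with 5 -> 5
Compare 31 with 5 -> 5
Compare 53 with 5 -> 5
Compare 95 with 5 -> 5
Compare 80 with 5 -> 5

5


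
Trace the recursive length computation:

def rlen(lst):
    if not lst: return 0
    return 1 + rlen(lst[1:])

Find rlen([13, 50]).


rlen([13, 50]) = 1 + rlen([50])
rlen([50]) = 1 + rlen([])
rlen([]) = 0  (base case)
Unwinding: 1 + 1 + 0 = 2

2


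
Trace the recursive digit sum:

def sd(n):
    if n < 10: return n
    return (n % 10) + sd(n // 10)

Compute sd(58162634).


sd(58162634) = 4 + sd(5816263)
sd(5816263) = 3 + sd(581626)
sd(581626) = 6 + sd(58162)
sd(58162) = 2 + sd(5816)
sd(5816) = 6 + sd(581)
sd(581) = 1 + sd(58)
sd(58) = 8 + sd(5)
sd(5) = 5  (base case)
Total: 4 + 3 + 6 + 2 + 6 + 1 + 8 + 5 = 35

35


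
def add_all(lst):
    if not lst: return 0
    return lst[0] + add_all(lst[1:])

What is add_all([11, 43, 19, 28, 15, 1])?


add_all([11, 43, 19, 28, 15, 1]) = 11 + add_all([43, 19, 28, 15, 1])
add_all([43, 19, 28, 15, 1]) = 43 + add_all([19, 28, 15, 1])
add_all([19, 28, 15, 1]) = 19 + add_all([28, 15, 1])
add_all([28, 15, 1]) = 28 + add_all([15, 1])
add_all([15, 1]) = 15 + add_all([1])
add_all([1]) = 1 + add_all([])
add_all([]) = 0  (base case)
Total: 11 + 43 + 19 + 28 + 15 + 1 + 0 = 117

117


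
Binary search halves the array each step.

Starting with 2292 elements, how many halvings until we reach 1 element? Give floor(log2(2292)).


2292 / 2 = 1146
1146 / 2 = 573
573 / 2 = 286
286 / 2 = 143
143 / 2 = 71
71 / 2 = 35
35 / 2 = 17
17 / 2 = 8
8 / 2 = 4
4 / 2 = 2
2 / 2 = 1
Reached 1 after 11 halvings

11


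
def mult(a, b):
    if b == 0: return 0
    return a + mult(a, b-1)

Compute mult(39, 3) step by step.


mult(39, 3) = 39 + mult(39, 2)
mult(39, 2) = 39 + mult(39, 1)
mult(39, 1) = 39 + mult(39, 0)
mult(39, 0) = 0  (base case)
Total: 39 + 39 + 39 + 0 = 117

117


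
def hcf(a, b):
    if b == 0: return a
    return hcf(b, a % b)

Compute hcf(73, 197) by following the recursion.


hcf(73, 197) = hcf(197, 73)
hcf(197, 73) = hcf(73, 51)
hcf(73, 51) = hcf(51, 22)
hcf(51, 22) = hcf(22, 7)
hcf(22, 7) = hcf(7, 1)
hcf(7, 1) = hcf(1, 0)
hcf(1, 0) = 1  (base case)

1


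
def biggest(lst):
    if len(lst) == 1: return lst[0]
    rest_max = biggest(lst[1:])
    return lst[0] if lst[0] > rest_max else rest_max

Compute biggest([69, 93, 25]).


biggest([69, 93, 25]): compare 69 with biggest([93, 25])
biggest([93, 25]): compare 93 with biggest([25])
biggest([25]) = 25  (base case)
Compare 93 with 25 -> 93
Compare 69 with 93 -> 93

93


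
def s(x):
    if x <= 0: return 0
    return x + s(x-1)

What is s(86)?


s(86)
= 86 + 85 + 84 + 83 + 82 + 81 + 80 + 79 + 78 + 77 + 76 + 75 + 74 + 73 + 72 + 71 + 70 + 69 + 68 + 67 + 66 + 65 + 64 + 63 + 62 + 61 + 60 + 59 + 58 + 57 + 56 + 55 + 54 + 53 + 52 + 51 + 50 + 49 + 48 + 47 + 46 + 45 + 44 + 43 + 42 + 41 + 40 + 39 + 38 + 37 + 36 + 35 + 34 + 33 + 32 + 31 + 30 + 29 + 28 + 27 + 26 + 25 + 24 + 23 + 22 + 21 + 20 + 19 + 18 + 17 + 16 + 15 + 14 + 13 + 12 + 11 + 10 + 9 + 8 + 7 + 6 + 5 + 4 + 3 + 2 + 1 + s(0)
= 86 + 85 + 84 + 83 + 82 + 81 + 80 + 79 + 78 + 77 + 76 + 75 + 74 + 73 + 72 + 71 + 70 + 69 + 68 + 67 + 66 + 65 + 64 + 63 + 62 + 61 + 60 + 59 + 58 + 57 + 56 + 55 + 54 + 53 + 52 + 51 + 50 + 49 + 48 + 47 + 46 + 45 + 44 + 43 + 42 + 41 + 40 + 39 + 38 + 37 + 36 + 35 + 34 + 33 + 32 + 31 + 30 + 29 + 28 + 27 + 26 + 25 + 24 + 23 + 22 + 21 + 20 + 19 + 18 + 17 + 16 + 15 + 14 + 13 + 12 + 11 + 10 + 9 + 8 + 7 + 6 + 5 + 4 + 3 + 2 + 1 + 0
= 3741

3741


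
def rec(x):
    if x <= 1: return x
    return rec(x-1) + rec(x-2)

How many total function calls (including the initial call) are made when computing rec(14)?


Let C(n) = total calls for rec(n)
C(0) = 1, C(1) = 1
C(2) = 1 + C(1) + C(0) = 1 + 1 + 1 = 3
C(3) = 1 + C(2) + C(1) = 1 + 3 + 1 = 5
C(4) = 1 + C(3) + C(2) = 1 + 5 + 3 = 9
C(5) = 1 + C(4) + C(3) = 1 + 9 + 5 = 15
C(6) = 1 + C(5) + C(4) = 1 + 15 + 9 = 25
C(7) = 1 + C(6) + C(5) = 1 + 25 + 15 = 41
C(8) = 1 + C(7) + C(6) = 1 + 41 + 25 = 67
C(9) = 1 + C(8) + C(7) = 1 + 67 + 41 = 109
C(10) = 1 + C(9) + C(8) = 1 + 109 + 67 = 177
C(11) = 1 + C(10) + C(9) = 1 + 177 + 109 = 287
C(12) = 1 + C(11) + C(10) = 1 + 287 + 177 = 465
C(13) = 1 + C(12) + C(11) = 1 + 465 + 287 = 753
C(14) = 1 + C(13) + C(12) = 1 + 753 + 465 = 1219

1219


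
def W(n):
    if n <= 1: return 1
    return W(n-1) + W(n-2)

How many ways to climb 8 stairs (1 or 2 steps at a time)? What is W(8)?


Building up from base cases:
W(0) = 1
W(1) = 1
W(2) = W(1) + W(0) = 1 + 1 = 2
W(3) = W(2) + W(1) = 2 + 1 = 3
W(4) = W(3) + W(2) = 3 + 2 = 5
W(5) = W(4) + W(3) = 5 + 3 = 8
W(6) = W(5) + W(4) = 8 + 5 = 13
W(7) = W(6) + W(5) = 13 + 8 = 21
W(8) = W(7) + W(6) = 21 + 13 = 34

34


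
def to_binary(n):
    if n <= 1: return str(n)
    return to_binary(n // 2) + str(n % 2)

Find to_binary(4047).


to_binary(4047) = to_binary(2023) + '1'
to_binary(2023) = to_binary(1011) + '1'
to_binary(1011) = to_binary(505) + '1'
to_binary(505) = to_binary(252) + '1'
to_binary(252) = to_binary(126) + '0'
to_binary(126) = to_binary(63) + '0'
to_binary(63) = to_binary(31) + '1'
to_binary(31) = to_binary(15) + '1'
to_binary(15) = to_binary(7) + '1'
to_binary(7) = to_binary(3) + '1'
to_binary(3) = to_binary(1) + '1'
to_binary(1) = '1'  (base case)
Concatenating: '1' + '1' + '1' + '1' + '1' + '1' + '0' + '0' + '1' + '1' + '1' + '1' = '111111001111'

111111001111


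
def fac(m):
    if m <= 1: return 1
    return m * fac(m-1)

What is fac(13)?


fac(13)
= 13 * fac(12)
= 13 * 12 * fac(11)
= 13 * 12 * 11 * fac(10)
= 13 * 12 * 11 * 10 * fac(9)
= 13 * 12 * 11 * 10 * 9 * fac(8)
= 13 * 12 * 11 * 10 * 9 * 8 * fac(7)
= 13 * 12 * 11 * 10 * 9 * 8 * 7 * fac(6)
= 13 * 12 * 11 * 10 * 9 * 8 * 7 * 6 * fac(5)
= 13 * 12 * 11 * 10 * 9 * 8 * 7 * 6 * 5 * fac(4)
= 13 * 12 * 11 * 10 * 9 * 8 * 7 * 6 * 5 * 4 * fac(3)
= 13 * 12 * 11 * 10 * 9 * 8 * 7 * 6 * 5 * 4 * 3 * fac(2)
= 13 * 12 * 11 * 10 * 9 * 8 * 7 * 6 * 5 * 4 * 3 * 2 * fac(1)
= 13 * 12 * 11 * 10 * 9 * 8 * 7 * 6 * 5 * 4 * 3 * 2 * 1
= 6227020800

6227020800


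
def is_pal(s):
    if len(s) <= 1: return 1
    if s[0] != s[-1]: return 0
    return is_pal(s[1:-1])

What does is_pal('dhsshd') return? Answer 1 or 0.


is_pal('dhsshd'): s[0]='d' == s[-1]='d' -> check is_pal('hssh')
is_pal('hssh'): s[0]='h' == s[-1]='h' -> check is_pal('ss')
is_pal('ss'): s[0]='s' == s[-1]='s' -> check is_pal('')
is_pal(''): len <= 1 -> return 1  (base case)
Result: 1 (palindrome)

1


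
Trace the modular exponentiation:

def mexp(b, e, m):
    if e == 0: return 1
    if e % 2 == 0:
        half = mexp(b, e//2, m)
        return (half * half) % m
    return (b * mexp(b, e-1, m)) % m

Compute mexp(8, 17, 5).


mexp(8, 17, 5): e is odd, compute mexp(8, 16, 5)
  mexp(8, 16, 5): e is even, compute mexp(8, 8, 5)
    mexp(8, 8, 5): e is even, compute mexp(8, 4, 5)
      mexp(8, 4, 5): e is even, compute mexp(8, 2, 5)
        mexp(8, 2, 5): e is even, compute mexp(8, 1, 5)
          mexp(8, 1, 5): e is odd, compute mexp(8, 0, 5)
          mexp(8, 0, 5) = 1
          (8 * 1) % 5 = 3
        half=3, (3*3) % 5 = 4
      half=4, (4*4) % 5 = 1
    half=1, (1*1) % 5 = 1
  half=1, (1*1) % 5 = 1
(8 * 1) % 5 = 3

3


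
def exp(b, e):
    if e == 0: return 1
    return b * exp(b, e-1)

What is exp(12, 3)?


exp(12, 3)
= 12 * exp(12, 2)
= 12 * 12 * exp(12, 1)
= 12 * 12 * 12 * exp(12, 0)
= 12 * 12 * 12 * 1
= 1728

1728


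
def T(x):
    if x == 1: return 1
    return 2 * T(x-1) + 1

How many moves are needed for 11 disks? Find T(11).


T(11) = 2 * T(10) + 1
T(10) = 2 * T(9) + 1
T(9) = 2 * T(8) + 1
T(8) = 2 * T(7) + 1
T(7) = 2 * T(6) + 1
T(6) = 2 * T(5) + 1
T(5) = 2 * T(4) + 1
T(4) = 2 * T(3) + 1
T(3) = 2 * T(2) + 1
T(2) = 2 * T(1) + 1
T(1) = 1  (base case)
T(2) = 2 * 1 + 1 = 3
T(3) = 2 * 3 + 1 = 7
T(4) = 2 * 7 + 1 = 15
T(5) = 2 * 15 + 1 = 31
T(6) = 2 * 31 + 1 = 63
T(7) = 2 * 63 + 1 = 127
T(8) = 2 * 127 + 1 = 255
T(9) = 2 * 255 + 1 = 511
T(10) = 2 * 511 + 1 = 1023
T(11) = 2 * 1023 + 1 = 2047

2047


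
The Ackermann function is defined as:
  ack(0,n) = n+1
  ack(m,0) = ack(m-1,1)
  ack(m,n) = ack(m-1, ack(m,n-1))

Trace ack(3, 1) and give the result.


ack(3, 1) = ack(2, ack(3, 0))
  ack(3, 0) = ack(2, 1)
    ack(2, 1) = ack(1, ack(2, 0))
      ack(2, 0) = ack(1, 1)
        ack(1, 1) = ack(0, ack(1, 0))
          ack(1, 0) = ack(0, 1)
          ack(0, 1) = 2
          = ack(0, 2)
          ack(0, 2) = 3
      = ack(1, 3)
      ack(1, 3) = ack(0, ack(1, 2))
        ack(1, 2) = ack(0, ack(1, 1))
          ack(1, 1) = ack(0, ack(1, 0))
          ack(1, 0) = ack(0, 1)
          ack(0, 1) = 2
            = ack(0, 2)
          ack(0, 2) = 3
          = ack(0, 3)
          ack(0, 3) = 4
        = ack(0, 4)
        ack(0, 4) = 5
  = ack(2, 5)
  ack(2, 5) = ack(1, ack(2, 4))
    ack(2, 4) = ack(1, ack(2, 3))
      ack(2, 3) = ack(1, ack(2, 2))
... (trace truncated)
Result: ack(3, 1) = 13

13


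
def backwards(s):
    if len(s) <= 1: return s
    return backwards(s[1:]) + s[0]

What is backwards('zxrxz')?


backwards('zxrxz') = backwards('xrxz') + 'z'
backwards('xrxz') = backwards('rxz') + 'x'
backwards('rxz') = backwards('xz') + 'r'
backwards('xz') = backwards('z') + 'x'
backwards('z') = 'z'  (base case)
Concatenating: 'z' + 'x' + 'r' + 'x' + 'z' = 'zxrxz'

zxrxz


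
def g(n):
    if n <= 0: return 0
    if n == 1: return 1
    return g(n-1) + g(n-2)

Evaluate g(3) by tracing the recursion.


Computing g(3) bottom-up:
g(0) = 0
g(1) = 1
g(2) = g(1) + g(0) = 1 + 0 = 1
g(3) = g(2) + g(1) = 1 + 1 = 2

2


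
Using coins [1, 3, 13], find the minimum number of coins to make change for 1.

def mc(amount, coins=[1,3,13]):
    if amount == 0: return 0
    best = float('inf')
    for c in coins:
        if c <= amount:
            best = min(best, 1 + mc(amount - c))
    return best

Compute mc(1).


Building up with DP:
mc(0) = 0
mc(1) = min(1+mc(0)=1+0=1) = 1

1


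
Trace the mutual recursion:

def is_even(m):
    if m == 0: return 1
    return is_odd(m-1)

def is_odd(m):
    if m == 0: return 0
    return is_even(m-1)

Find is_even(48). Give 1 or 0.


is_even(48) = is_odd(47)
is_odd(47) = is_even(46)
is_even(46) = is_odd(45)
is_odd(45) = is_even(44)
is_even(44) = is_odd(43)
is_odd(43) = is_even(42)
is_even(42) = is_odd(41)
is_odd(41) = is_even(40)
is_even(40) = is_odd(39)
is_odd(39) = is_even(38)
is_even(38) = is_odd(37)
is_odd(37) = is_even(36)
is_even(36) = is_odd(35)
is_odd(35) = is_even(34)
is_even(34) = is_odd(33)
is_odd(33) = is_even(32)
is_even(32) = is_odd(31)
is_odd(31) = is_even(30)
is_even(30) = is_odd(29)
is_odd(29) = is_even(28)
is_even(28) = is_odd(27)
is_odd(27) = is_even(26)
is_even(26) = is_odd(25)
is_odd(25) = is_even(24)
is_even(24) = is_odd(23)
is_odd(23) = is_even(22)
is_even(22) = is_odd(21)
is_odd(21) = is_even(20)
is_even(20) = is_odd(19)
is_odd(19) = is_even(18)
is_even(18) = is_odd(17)
is_odd(17) = is_even(16)
is_even(16) = is_odd(15)
is_odd(15) = is_even(14)
is_even(14) = is_odd(13)
is_odd(13) = is_even(12)
is_even(12) = is_odd(11)
is_odd(11) = is_even(10)
is_even(10) = is_odd(9)
is_odd(9) = is_even(8)
is_even(8) = is_odd(7)
is_odd(7) = is_even(6)
is_even(6) = is_odd(5)
is_odd(5) = is_even(4)
is_even(4) = is_odd(3)
is_odd(3) = is_even(2)
is_even(2) = is_odd(1)
is_odd(1) = is_even(0)
is_even(0) = 1  (base case)
Result: 1

1


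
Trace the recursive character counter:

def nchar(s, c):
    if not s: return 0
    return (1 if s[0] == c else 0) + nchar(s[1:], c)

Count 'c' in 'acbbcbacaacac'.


s[0]='a' != 'c' -> 0
s[0]='c' == 'c' -> 1
s[0]='b' != 'c' -> 0
s[0]='b' != 'c' -> 0
s[0]='c' == 'c' -> 1
s[0]='b' != 'c' -> 0
s[0]='a' != 'c' -> 0
s[0]='c' == 'c' -> 1
s[0]='a' != 'c' -> 0
s[0]='a' != 'c' -> 0
s[0]='c' == 'c' -> 1
s[0]='a' != 'c' -> 0
s[0]='c' == 'c' -> 1
Sum: 0 + 1 + 0 + 0 + 1 + 0 + 0 + 1 + 0 + 0 + 1 + 0 + 1 = 5

5


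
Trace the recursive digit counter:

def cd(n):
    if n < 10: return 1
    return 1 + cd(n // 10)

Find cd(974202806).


cd(974202806) = 1 + cd(97420280)
cd(97420280) = 1 + cd(9742028)
cd(9742028) = 1 + cd(974202)
cd(974202) = 1 + cd(97420)
cd(97420) = 1 + cd(9742)
cd(9742) = 1 + cd(974)
cd(974) = 1 + cd(97)
cd(97) = 1 + cd(9)
cd(9) = 1  (base case: 9 < 10)
Unwinding: 1 + 1 + 1 + 1 + 1 + 1 + 1 + 1 + 1 = 9

9


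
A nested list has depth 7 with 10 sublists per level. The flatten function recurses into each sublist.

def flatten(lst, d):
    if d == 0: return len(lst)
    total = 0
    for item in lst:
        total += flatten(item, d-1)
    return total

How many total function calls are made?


At depth 0 (root): 1 call
At depth 1: each of 1 parents calls flatten on 10 children = 10 calls
At depth 2: each of 10 parents calls flatten on 10 children = 100 calls
At depth 3: each of 100 parents calls flatten on 10 children = 1000 calls
At depth 4: each of 1000 parents calls flatten on 10 children = 10000 calls
At depth 5: each of 10000 parents calls flatten on 10 children = 100000 calls
At depth 6: each of 100000 parents calls flatten on 10 children = 1000000 calls
At depth 7: each of 1000000 parents calls flatten on 10 children = 10000000 calls
Total: 1 + 10 + 100 + 1000 + 10000 + 100000 + 1000000 + 10000000 = 11111111

11111111


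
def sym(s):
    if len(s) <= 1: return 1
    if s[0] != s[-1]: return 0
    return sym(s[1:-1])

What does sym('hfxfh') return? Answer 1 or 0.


sym('hfxfh'): s[0]='h' == s[-1]='h' -> check sym('fxf')
sym('fxf'): s[0]='f' == s[-1]='f' -> check sym('x')
sym('x'): len <= 1 -> return 1  (base case)
Result: 1 (palindrome)

1


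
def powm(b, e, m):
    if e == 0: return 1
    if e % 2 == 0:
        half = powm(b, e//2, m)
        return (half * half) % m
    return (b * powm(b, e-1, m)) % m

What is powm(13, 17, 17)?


powm(13, 17, 17): e is odd, compute powm(13, 16, 17)
  powm(13, 16, 17): e is even, compute powm(13, 8, 17)
    powm(13, 8, 17): e is even, compute powm(13, 4, 17)
      powm(13, 4, 17): e is even, compute powm(13, 2, 17)
        powm(13, 2, 17): e is even, compute powm(13, 1, 17)
          powm(13, 1, 17): e is odd, compute powm(13, 0, 17)
          powm(13, 0, 17) = 1
          (13 * 1) % 17 = 13
        half=13, (13*13) % 17 = 16
      half=16, (16*16) % 17 = 1
    half=1, (1*1) % 17 = 1
  half=1, (1*1) % 17 = 1
(13 * 1) % 17 = 13

13


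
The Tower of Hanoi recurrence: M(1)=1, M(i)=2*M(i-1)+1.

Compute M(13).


M(13) = 2 * M(12) + 1
M(12) = 2 * M(11) + 1
M(11) = 2 * M(10) + 1
M(10) = 2 * M(9) + 1
M(9) = 2 * M(8) + 1
M(8) = 2 * M(7) + 1
M(7) = 2 * M(6) + 1
M(6) = 2 * M(5) + 1
M(5) = 2 * M(4) + 1
M(4) = 2 * M(3) + 1
M(3) = 2 * M(2) + 1
M(2) = 2 * M(1) + 1
M(1) = 1  (base case)
M(2) = 2 * 1 + 1 = 3
M(3) = 2 * 3 + 1 = 7
M(4) = 2 * 7 + 1 = 15
M(5) = 2 * 15 + 1 = 31
M(6) = 2 * 31 + 1 = 63
M(7) = 2 * 63 + 1 = 127
M(8) = 2 * 127 + 1 = 255
M(9) = 2 * 255 + 1 = 511
M(10) = 2 * 511 + 1 = 1023
M(11) = 2 * 1023 + 1 = 2047
M(12) = 2 * 2047 + 1 = 4095
M(13) = 2 * 4095 + 1 = 8191

8191


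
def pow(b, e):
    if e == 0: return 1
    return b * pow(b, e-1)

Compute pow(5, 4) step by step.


pow(5, 4)
= 5 * pow(5, 3)
= 5 * 5 * pow(5, 2)
= 5 * 5 * 5 * pow(5, 1)
= 5 * 5 * 5 * 5 * pow(5, 0)
= 5 * 5 * 5 * 5 * 1
= 625

625


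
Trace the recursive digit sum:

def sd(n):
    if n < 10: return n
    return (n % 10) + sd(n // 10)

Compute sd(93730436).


sd(93730436) = 6 + sd(9373043)
sd(9373043) = 3 + sd(937304)
sd(937304) = 4 + sd(93730)
sd(93730) = 0 + sd(9373)
sd(9373) = 3 + sd(937)
sd(937) = 7 + sd(93)
sd(93) = 3 + sd(9)
sd(9) = 9  (base case)
Total: 6 + 3 + 4 + 0 + 3 + 7 + 3 + 9 = 35

35


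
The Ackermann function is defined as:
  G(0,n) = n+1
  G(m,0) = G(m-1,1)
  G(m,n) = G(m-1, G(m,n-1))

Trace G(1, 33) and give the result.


G(1, 33) = G(0, G(1, 32))
  G(1, 32) = G(0, G(1, 31))
    G(1, 31) = G(0, G(1, 30))
      G(1, 30) = G(0, G(1, 29))
        G(1, 29) = G(0, G(1, 28))
          G(1, 28) = G(0, G(1, 27))
          G(1, 27) = G(0, G(1, 26))
          G(1, 26) = G(0, G(1, 25))
          G(1, 25) = G(0, G(1, 24))
          G(1, 24) = G(0, G(1, 23))
          G(1, 23) = G(0, G(1, 22))
          G(1, 22) = G(0, G(1, 21))
          G(1, 21) = G(0, G(1, 20))
          G(1, 20) = G(0, G(1, 19))
          G(1, 19) = G(0, G(1, 18))
          G(1, 18) = G(0, G(1, 17))
          G(1, 17) = G(0, G(1, 16))
          G(1, 16) = G(0, G(1, 15))
          G(1, 15) = G(0, G(1, 14))
          G(1, 14) = G(0, G(1, 13))
          G(1, 13) = G(0, G(1, 12))
          G(1, 12) = G(0, G(1, 11))
          G(1, 11) = G(0, G(1, 10))
          G(1, 10) = G(0, G(1, 9))
          G(1, 9) = G(0, G(1, 8))
... (trace truncated)
Result: G(1, 33) = 35

35


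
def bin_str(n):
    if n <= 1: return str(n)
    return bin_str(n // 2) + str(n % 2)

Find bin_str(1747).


bin_str(1747) = bin_str(873) + '1'
bin_str(873) = bin_str(436) + '1'
bin_str(436) = bin_str(218) + '0'
bin_str(218) = bin_str(109) + '0'
bin_str(109) = bin_str(54) + '1'
bin_str(54) = bin_str(27) + '0'
bin_str(27) = bin_str(13) + '1'
bin_str(13) = bin_str(6) + '1'
bin_str(6) = bin_str(3) + '0'
bin_str(3) = bin_str(1) + '1'
bin_str(1) = '1'  (base case)
Concatenating: '1' + '1' + '0' + '1' + '1' + '0' + '1' + '0' + '0' + '1' + '1' = '11011010011'

11011010011


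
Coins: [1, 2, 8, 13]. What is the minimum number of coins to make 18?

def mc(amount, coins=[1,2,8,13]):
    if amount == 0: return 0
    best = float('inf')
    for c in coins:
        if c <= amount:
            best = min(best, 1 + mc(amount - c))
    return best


Building up with DP:
mc(0) = 0
mc(1) = min(1+mc(0)=1+0=1) = 1
mc(2) = min(1+mc(1)=1+1=2, 1+mc(0)=1+0=1) = 1
mc(3) = min(1+mc(2)=1+1=2, 1+mc(1)=1+1=2) = 2
mc(4) = min(1+mc(3)=1+2=3, 1+mc(2)=1+1=2) = 2
mc(5) = min(1+mc(4)=1+2=3, 1+mc(3)=1+2=3) = 3
mc(6) = min(1+mc(5)=1+3=4, 1+mc(4)=1+2=3) = 3
mc(7) = min(1+mc(6)=1+3=4, 1+mc(5)=1+3=4) = 4
mc(8) = min(1+mc(7)=1+4=5, 1+mc(6)=1+3=4, 1+mc(0)=1+0=1) = 1
mc(9) = min(1+mc(8)=1+1=2, 1+mc(7)=1+4=5, 1+mc(1)=1+1=2) = 2
mc(10) = min(1+mc(9)=1+2=3, 1+mc(8)=1+1=2, 1+mc(2)=1+1=2) = 2
mc(11) = min(1+mc(10)=1+2=3, 1+mc(9)=1+2=3, 1+mc(3)=1+2=3) = 3
mc(12) = min(1+mc(11)=1+3=4, 1+mc(10)=1+2=3, 1+mc(4)=1+2=3) = 3
mc(13) = min(1+mc(12)=1+3=4, 1+mc(11)=1+3=4, 1+mc(5)=1+3=4, 1+mc(0)=1+0=1) = 1
mc(14) = min(1+mc(13)=1+1=2, 1+mc(12)=1+3=4, 1+mc(6)=1+3=4, 1+mc(1)=1+1=2) = 2
mc(15) = min(1+mc(14)=1+2=3, 1+mc(13)=1+1=2, 1+mc(7)=1+4=5, 1+mc(2)=1+1=2) = 2
mc(16) = min(1+mc(15)=1+2=3, 1+mc(14)=1+2=3, 1+mc(8)=1+1=2, 1+mc(3)=1+2=3) = 2
mc(17) = min(1+mc(16)=1+2=3, 1+mc(15)=1+2=3, 1+mc(9)=1+2=3, 1+mc(4)=1+2=3) = 3
mc(18) = min(1+mc(17)=1+3=4, 1+mc(16)=1+2=3, 1+mc(10)=1+2=3, 1+mc(5)=1+3=4) = 3

3


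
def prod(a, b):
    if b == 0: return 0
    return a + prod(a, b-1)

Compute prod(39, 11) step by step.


prod(39, 11) = 39 + prod(39, 10)
prod(39, 10) = 39 + prod(39, 9)
prod(39, 9) = 39 + prod(39, 8)
prod(39, 8) = 39 + prod(39, 7)
prod(39, 7) = 39 + prod(39, 6)
prod(39, 6) = 39 + prod(39, 5)
prod(39, 5) = 39 + prod(39, 4)
prod(39, 4) = 39 + prod(39, 3)
prod(39, 3) = 39 + prod(39, 2)
prod(39, 2) = 39 + prod(39, 1)
prod(39, 1) = 39 + prod(39, 0)
prod(39, 0) = 0  (base case)
Total: 39 + 39 + 39 + 39 + 39 + 39 + 39 + 39 + 39 + 39 + 39 + 0 = 429

429


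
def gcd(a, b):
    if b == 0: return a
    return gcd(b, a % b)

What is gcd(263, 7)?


gcd(263, 7) = gcd(7, 4)
gcd(7, 4) = gcd(4, 3)
gcd(4, 3) = gcd(3, 1)
gcd(3, 1) = gcd(1, 0)
gcd(1, 0) = 1  (base case)

1


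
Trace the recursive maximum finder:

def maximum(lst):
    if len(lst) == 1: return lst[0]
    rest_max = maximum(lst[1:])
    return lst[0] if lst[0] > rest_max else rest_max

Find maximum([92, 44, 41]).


maximum([92, 44, 41]): compare 92 with maximum([44, 41])
maximum([44, 41]): compare 44 with maximum([41])
maximum([41]) = 41  (base case)
Compare 44 with 41 -> 44
Compare 92 with 44 -> 92

92


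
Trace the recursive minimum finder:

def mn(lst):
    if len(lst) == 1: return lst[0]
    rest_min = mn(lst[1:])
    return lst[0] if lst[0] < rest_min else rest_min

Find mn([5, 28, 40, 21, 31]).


mn([5, 28, 40, 21, 31]): compare 5 with mn([28, 40, 21, 31])
mn([28, 40, 21, 31]): compare 28 with mn([40, 21, 31])
mn([40, 21, 31]): compare 40 with mn([21, 31])
mn([21, 31]): compare 21 with mn([31])
mn([31]) = 31  (base case)
Compare 21 with 31 -> 21
Compare 40 with 21 -> 21
Compare 28 with 21 -> 21
Compare 5 with 21 -> 5

5


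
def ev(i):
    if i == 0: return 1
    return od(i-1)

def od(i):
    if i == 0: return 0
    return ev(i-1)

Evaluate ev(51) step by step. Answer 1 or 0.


ev(51) = od(50)
od(50) = ev(49)
ev(49) = od(48)
od(48) = ev(47)
ev(47) = od(46)
od(46) = ev(45)
ev(45) = od(44)
od(44) = ev(43)
ev(43) = od(42)
od(42) = ev(41)
ev(41) = od(40)
od(40) = ev(39)
ev(39) = od(38)
od(38) = ev(37)
ev(37) = od(36)
od(36) = ev(35)
ev(35) = od(34)
od(34) = ev(33)
ev(33) = od(32)
od(32) = ev(31)
ev(31) = od(30)
od(30) = ev(29)
ev(29) = od(28)
od(28) = ev(27)
ev(27) = od(26)
od(26) = ev(25)
ev(25) = od(24)
od(24) = ev(23)
ev(23) = od(22)
od(22) = ev(21)
ev(21) = od(20)
od(20) = ev(19)
ev(19) = od(18)
od(18) = ev(17)
ev(17) = od(16)
od(16) = ev(15)
ev(15) = od(14)
od(14) = ev(13)
ev(13) = od(12)
od(12) = ev(11)
ev(11) = od(10)
od(10) = ev(9)
ev(9) = od(8)
od(8) = ev(7)
ev(7) = od(6)
od(6) = ev(5)
ev(5) = od(4)
od(4) = ev(3)
ev(3) = od(2)
od(2) = ev(1)
ev(1) = od(0)
od(0) = 0  (base case)
Result: 0

0


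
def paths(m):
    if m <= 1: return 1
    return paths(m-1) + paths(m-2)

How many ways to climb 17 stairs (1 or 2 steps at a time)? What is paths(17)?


Building up from base cases:
paths(0) = 1
paths(1) = 1
paths(2) = paths(1) + paths(0) = 1 + 1 = 2
paths(3) = paths(2) + paths(1) = 2 + 1 = 3
paths(4) = paths(3) + paths(2) = 3 + 2 = 5
paths(5) = paths(4) + paths(3) = 5 + 3 = 8
paths(6) = paths(5) + paths(4) = 8 + 5 = 13
paths(7) = paths(6) + paths(5) = 13 + 8 = 21
paths(8) = paths(7) + paths(6) = 21 + 13 = 34
paths(9) = paths(8) + paths(7) = 34 + 21 = 55
paths(10) = paths(9) + paths(8) = 55 + 34 = 89
paths(11) = paths(10) + paths(9) = 89 + 55 = 144
paths(12) = paths(11) + paths(10) = 144 + 89 = 233
paths(13) = paths(12) + paths(11) = 233 + 144 = 377
paths(14) = paths(13) + paths(12) = 377 + 233 = 610
paths(15) = paths(14) + paths(13) = 610 + 377 = 987
paths(16) = paths(15) + paths(14) = 987 + 610 = 1597
paths(17) = paths(16) + paths(15) = 1597 + 987 = 2584

2584


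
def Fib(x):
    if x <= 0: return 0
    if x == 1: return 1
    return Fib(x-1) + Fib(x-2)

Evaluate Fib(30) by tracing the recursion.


Computing Fib(30) bottom-up:
Fib(0) = 0
Fib(1) = 1
Fib(2) = Fib(1) + Fib(0) = 1 + 0 = 1
Fib(3) = Fib(2) + Fib(1) = 1 + 1 = 2
Fib(4) = Fib(3) + Fib(2) = 2 + 1 = 3
Fib(5) = Fib(4) + Fib(3) = 3 + 2 = 5
Fib(6) = Fib(5) + Fib(4) = 5 + 3 = 8
Fib(7) = Fib(6) + Fib(5) = 8 + 5 = 13
Fib(8) = Fib(7) + Fib(6) = 13 + 8 = 21
Fib(9) = Fib(8) + Fib(7) = 21 + 13 = 34
Fib(10) = Fib(9) + Fib(8) = 34 + 21 = 55
Fib(11) = Fib(10) + Fib(9) = 55 + 34 = 89
Fib(12) = Fib(11) + Fib(10) = 89 + 55 = 144
Fib(13) = Fib(12) + Fib(11) = 144 + 89 = 233
Fib(14) = Fib(13) + Fib(12) = 233 + 144 = 377
Fib(15) = Fib(14) + Fib(13) = 377 + 233 = 610
Fib(16) = Fib(15) + Fib(14) = 610 + 377 = 987
Fib(17) = Fib(16) + Fib(15) = 987 + 610 = 1597
Fib(18) = Fib(17) + Fib(16) = 1597 + 987 = 2584
Fib(19) = Fib(18) + Fib(17) = 2584 + 1597 = 4181
Fib(20) = Fib(19) + Fib(18) = 4181 + 2584 = 6765
Fib(21) = Fib(20) + Fib(19) = 6765 + 4181 = 10946
Fib(22) = Fib(21) + Fib(20) = 10946 + 6765 = 17711
Fib(23) = Fib(22) + Fib(21) = 17711 + 10946 = 28657
Fib(24) = Fib(23) + Fib(22) = 28657 + 17711 = 46368
Fib(25) = Fib(24) + Fib(23) = 46368 + 28657 = 75025
Fib(26) = Fib(25) + Fib(24) = 75025 + 46368 = 121393
Fib(27) = Fib(26) + Fib(25) = 121393 + 75025 = 196418
Fib(28) = Fib(27) + Fib(26) = 196418 + 121393 = 317811
Fib(29) = Fib(28) + Fib(27) = 317811 + 196418 = 514229
Fib(30) = Fib(29) + Fib(28) = 514229 + 317811 = 832040

832040


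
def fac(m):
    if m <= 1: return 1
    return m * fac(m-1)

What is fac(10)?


fac(10)
= 10 * fac(9)
= 10 * 9 * fac(8)
= 10 * 9 * 8 * fac(7)
= 10 * 9 * 8 * 7 * fac(6)
= 10 * 9 * 8 * 7 * 6 * fac(5)
= 10 * 9 * 8 * 7 * 6 * 5 * fac(4)
= 10 * 9 * 8 * 7 * 6 * 5 * 4 * fac(3)
= 10 * 9 * 8 * 7 * 6 * 5 * 4 * 3 * fac(2)
= 10 * 9 * 8 * 7 * 6 * 5 * 4 * 3 * 2 * fac(1)
= 10 * 9 * 8 * 7 * 6 * 5 * 4 * 3 * 2 * 1
= 3628800

3628800


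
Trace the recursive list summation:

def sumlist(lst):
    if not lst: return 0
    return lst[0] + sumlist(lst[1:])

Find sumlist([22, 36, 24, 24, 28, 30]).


sumlist([22, 36, 24, 24, 28, 30]) = 22 + sumlist([36, 24, 24, 28, 30])
sumlist([36, 24, 24, 28, 30]) = 36 + sumlist([24, 24, 28, 30])
sumlist([24, 24, 28, 30]) = 24 + sumlist([24, 28, 30])
sumlist([24, 28, 30]) = 24 + sumlist([28, 30])
sumlist([28, 30]) = 28 + sumlist([30])
sumlist([30]) = 30 + sumlist([])
sumlist([]) = 0  (base case)
Total: 22 + 36 + 24 + 24 + 28 + 30 + 0 = 164

164


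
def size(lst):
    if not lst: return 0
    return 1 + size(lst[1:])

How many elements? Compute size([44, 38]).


size([44, 38]) = 1 + size([38])
size([38]) = 1 + size([])
size([]) = 0  (base case)
Unwinding: 1 + 1 + 0 = 2

2


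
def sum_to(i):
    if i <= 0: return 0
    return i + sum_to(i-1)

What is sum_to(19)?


sum_to(19)
= 19 + 18 + 17 + 16 + 15 + 14 + 13 + 12 + 11 + 10 + 9 + 8 + 7 + 6 + 5 + 4 + 3 + 2 + 1 + sum_to(0)
= 19 + 18 + 17 + 16 + 15 + 14 + 13 + 12 + 11 + 10 + 9 + 8 + 7 + 6 + 5 + 4 + 3 + 2 + 1 + 0
= 190

190


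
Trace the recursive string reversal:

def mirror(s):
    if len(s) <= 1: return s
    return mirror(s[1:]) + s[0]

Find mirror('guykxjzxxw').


mirror('guykxjzxxw') = mirror('uykxjzxxw') + 'g'
mirror('uykxjzxxw') = mirror('ykxjzxxw') + 'u'
mirror('ykxjzxxw') = mirror('kxjzxxw') + 'y'
mirror('kxjzxxw') = mirror('xjzxxw') + 'k'
mirror('xjzxxw') = mirror('jzxxw') + 'x'
mirror('jzxxw') = mirror('zxxw') + 'j'
mirror('zxxw') = mirror('xxw') + 'z'
mirror('xxw') = mirror('xw') + 'x'
mirror('xw') = mirror('w') + 'x'
mirror('w') = 'w'  (base case)
Concatenating: 'w' + 'x' + 'x' + 'z' + 'j' + 'x' + 'k' + 'y' + 'u' + 'g' = 'wxxzjxkyug'

wxxzjxkyug


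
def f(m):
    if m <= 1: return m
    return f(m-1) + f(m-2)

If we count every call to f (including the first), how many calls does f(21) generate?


Let C(n) = total calls for f(n)
C(0) = 1, C(1) = 1
C(2) = 1 + C(1) + C(0) = 1 + 1 + 1 = 3
C(3) = 1 + C(2) + C(1) = 1 + 3 + 1 = 5
C(4) = 1 + C(3) + C(2) = 1 + 5 + 3 = 9
C(5) = 1 + C(4) + C(3) = 1 + 9 + 5 = 15
C(6) = 1 + C(5) + C(4) = 1 + 15 + 9 = 25
C(7) = 1 + C(6) + C(5) = 1 + 25 + 15 = 41
C(8) = 1 + C(7) + C(6) = 1 + 41 + 25 = 67
C(9) = 1 + C(8) + C(7) = 1 + 67 + 41 = 109
C(10) = 1 + C(9) + C(8) = 1 + 109 + 67 = 177
C(11) = 1 + C(10) + C(9) = 1 + 177 + 109 = 287
C(12) = 1 + C(11) + C(10) = 1 + 287 + 177 = 465
C(13) = 1 + C(12) + C(11) = 1 + 465 + 287 = 753
C(14) = 1 + C(13) + C(12) = 1 + 753 + 465 = 1219
C(15) = 1 + C(14) + C(13) = 1 + 1219 + 753 = 1973
C(16) = 1 + C(15) + C(14) = 1 + 1973 + 1219 = 3193
C(17) = 1 + C(16) + C(15) = 1 + 3193 + 1973 = 5167
C(18) = 1 + C(17) + C(16) = 1 + 5167 + 3193 = 8361
C(19) = 1 + C(18) + C(17) = 1 + 8361 + 5167 = 13529
C(20) = 1 + C(19) + C(18) = 1 + 13529 + 8361 = 21891
C(21) = 1 + C(20) + C(19) = 1 + 21891 + 13529 = 35421

35421


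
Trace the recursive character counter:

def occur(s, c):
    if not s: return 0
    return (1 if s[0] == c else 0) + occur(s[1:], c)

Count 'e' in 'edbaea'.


s[0]='e' == 'e' -> 1
s[0]='d' != 'e' -> 0
s[0]='b' != 'e' -> 0
s[0]='a' != 'e' -> 0
s[0]='e' == 'e' -> 1
s[0]='a' != 'e' -> 0
Sum: 1 + 0 + 0 + 0 + 1 + 0 = 2

2


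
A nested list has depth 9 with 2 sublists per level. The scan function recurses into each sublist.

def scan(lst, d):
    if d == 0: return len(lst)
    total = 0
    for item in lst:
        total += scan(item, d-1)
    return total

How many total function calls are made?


At depth 0 (root): 1 call
At depth 1: each of 1 parents calls scan on 2 children = 2 calls
At depth 2: each of 2 parents calls scan on 2 children = 4 calls
At depth 3: each of 4 parents calls scan on 2 children = 8 calls
At depth 4: each of 8 parents calls scan on 2 children = 16 calls
At depth 5: each of 16 parents calls scan on 2 children = 32 calls
At depth 6: each of 32 parents calls scan on 2 children = 64 calls
At depth 7: each of 64 parents calls scan on 2 children = 128 calls
At depth 8: each of 128 parents calls scan on 2 children = 256 calls
At depth 9: each of 256 parents calls scan on 2 children = 512 calls
Total: 1 + 2 + 4 + 8 + 16 + 32 + 64 + 128 + 256 + 512 = 1023

1023


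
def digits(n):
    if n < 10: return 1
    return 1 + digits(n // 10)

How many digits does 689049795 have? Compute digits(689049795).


digits(689049795) = 1 + digits(68904979)
digits(68904979) = 1 + digits(6890497)
digits(6890497) = 1 + digits(689049)
digits(689049) = 1 + digits(68904)
digits(68904) = 1 + digits(6890)
digits(6890) = 1 + digits(689)
digits(689) = 1 + digits(68)
digits(68) = 1 + digits(6)
digits(6) = 1  (base case: 6 < 10)
Unwinding: 1 + 1 + 1 + 1 + 1 + 1 + 1 + 1 + 1 = 9

9


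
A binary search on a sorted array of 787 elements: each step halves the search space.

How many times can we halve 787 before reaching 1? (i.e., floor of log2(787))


787 / 2 = 393
393 / 2 = 196
196 / 2 = 98
98 / 2 = 49
49 / 2 = 24
24 / 2 = 12
12 / 2 = 6
6 / 2 = 3
3 / 2 = 1
Reached 1 after 9 halvings

9


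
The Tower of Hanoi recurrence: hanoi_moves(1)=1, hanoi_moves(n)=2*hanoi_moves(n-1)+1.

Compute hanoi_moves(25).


hanoi_moves(25) = 2 * hanoi_moves(24) + 1
hanoi_moves(24) = 2 * hanoi_moves(23) + 1
hanoi_moves(23) = 2 * hanoi_moves(22) + 1
hanoi_moves(22) = 2 * hanoi_moves(21) + 1
hanoi_moves(21) = 2 * hanoi_moves(20) + 1
hanoi_moves(20) = 2 * hanoi_moves(19) + 1
hanoi_moves(19) = 2 * hanoi_moves(18) + 1
hanoi_moves(18) = 2 * hanoi_moves(17) + 1
hanoi_moves(17) = 2 * hanoi_moves(16) + 1
hanoi_moves(16) = 2 * hanoi_moves(15) + 1
hanoi_moves(15) = 2 * hanoi_moves(14) + 1
hanoi_moves(14) = 2 * hanoi_moves(13) + 1
hanoi_moves(13) = 2 * hanoi_moves(12) + 1
hanoi_moves(12) = 2 * hanoi_moves(11) + 1
hanoi_moves(11) = 2 * hanoi_moves(10) + 1
hanoi_moves(10) = 2 * hanoi_moves(9) + 1
hanoi_moves(9) = 2 * hanoi_moves(8) + 1
hanoi_moves(8) = 2 * hanoi_moves(7) + 1
hanoi_moves(7) = 2 * hanoi_moves(6) + 1
hanoi_moves(6) = 2 * hanoi_moves(5) + 1
hanoi_moves(5) = 2 * hanoi_moves(4) + 1
hanoi_moves(4) = 2 * hanoi_moves(3) + 1
hanoi_moves(3) = 2 * hanoi_moves(2) + 1
hanoi_moves(2) = 2 * hanoi_moves(1) + 1
hanoi_moves(1) = 1  (base case)
hanoi_moves(2) = 2 * 1 + 1 = 3
hanoi_moves(3) = 2 * 3 + 1 = 7
hanoi_moves(4) = 2 * 7 + 1 = 15
hanoi_moves(5) = 2 * 15 + 1 = 31
hanoi_moves(6) = 2 * 31 + 1 = 63
hanoi_moves(7) = 2 * 63 + 1 = 127
hanoi_moves(8) = 2 * 127 + 1 = 255
hanoi_moves(9) = 2 * 255 + 1 = 511
hanoi_moves(10) = 2 * 511 + 1 = 1023
hanoi_moves(11) = 2 * 1023 + 1 = 2047
hanoi_moves(12) = 2 * 2047 + 1 = 4095
hanoi_moves(13) = 2 * 4095 + 1 = 8191
hanoi_moves(14) = 2 * 8191 + 1 = 16383
hanoi_moves(15) = 2 * 16383 + 1 = 32767
hanoi_moves(16) = 2 * 32767 + 1 = 65535
hanoi_moves(17) = 2 * 65535 + 1 = 131071
hanoi_moves(18) = 2 * 131071 + 1 = 262143
hanoi_moves(19) = 2 * 262143 + 1 = 524287
hanoi_moves(20) = 2 * 524287 + 1 = 1048575
hanoi_moves(21) = 2 * 1048575 + 1 = 2097151
hanoi_moves(22) = 2 * 2097151 + 1 = 4194303
hanoi_moves(23) = 2 * 4194303 + 1 = 8388607
hanoi_moves(24) = 2 * 8388607 + 1 = 16777215
hanoi_moves(25) = 2 * 16777215 + 1 = 33554431

33554431
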